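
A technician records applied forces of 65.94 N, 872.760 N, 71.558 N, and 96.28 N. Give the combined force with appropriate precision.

65.94 N + 872.760 N + 71.558 N + 96.28 N = 1106.538 N.
Addition/subtraction keeps the fewest decimal places: 65.94 → 2 decimal places, 872.760 → 3 decimal places, 71.558 → 3 decimal places, 96.28 → 2 decimal places; limit is 2.
Rounded to 2 decimal places: 1106.54 N.

1106.54 N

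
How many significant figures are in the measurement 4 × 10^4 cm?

4 × 10^4: in scientific notation every digit of the coefficient is significant.

1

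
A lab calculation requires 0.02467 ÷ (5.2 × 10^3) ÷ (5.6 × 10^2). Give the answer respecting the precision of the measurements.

0.02467 ÷ (5.2 × 10^3) ÷ (5.6 × 10^2) = 8.47184065934 × 10^-9…
Multiplication/division keeps the fewest significant figures: 0.02467 → 4 s.f., 5.2 × 10^3 → 2 s.f., 5.6 × 10^2 → 2 s.f.; limit is 2.
Rounded to 2 significant figures: 8.5 × 10^-9.

8.5 × 10^-9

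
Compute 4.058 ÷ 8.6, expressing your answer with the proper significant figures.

4.058 ÷ 8.6 = 0.471860465116…
Multiplication/division keeps the fewest significant figures: 4.058 → 4 s.f., 8.6 → 2 s.f.; limit is 2.
Rounded to 2 significant figures: 0.47.

0.47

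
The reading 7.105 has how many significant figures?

4

7.105: zeros between nonzero digits are significant.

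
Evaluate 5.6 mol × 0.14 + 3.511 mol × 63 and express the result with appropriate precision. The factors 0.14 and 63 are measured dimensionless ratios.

2.2 × 10^2 mol

5.6 × 0.14 = 0.784 → 0.78 mol (2 s.f., last digit at the 10^-2 place).
3.511 × 63 = 221.193 → 2.2 × 10^2 mol (2 s.f., last digit at the 10^1 place).
Sum: 221.977 mol; keep the coarser place, 10^1.
Result: 2.2 × 10^2 mol.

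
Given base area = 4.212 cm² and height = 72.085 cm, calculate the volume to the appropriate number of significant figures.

volume = 4.212 cm² × 72.085 cm = 303.62202 cm³.
4.212 has 4 significant figures; 72.085 has 5.
Division/multiplication keeps the fewest: 4 significant figures.
Rounded: 303.6 cm³.

303.6 cm³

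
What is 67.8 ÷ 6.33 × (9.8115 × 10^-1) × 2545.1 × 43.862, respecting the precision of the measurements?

67.8 ÷ 6.33 × (9.8115 × 10^-1) × 2545.1 × 43.862 = 1173153.04869…
Multiplication/division keeps the fewest significant figures: 67.8 → 3 s.f., 6.33 → 3 s.f., 9.8115 × 10^-1 → 5 s.f., 2545.1 → 5 s.f., 43.862 → 5 s.f.; limit is 3.
Rounded to 3 significant figures: 1.17 × 10^6.

1.17 × 10^6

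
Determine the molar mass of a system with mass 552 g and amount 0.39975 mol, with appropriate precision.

1.38 × 10^3 g/mol

molar mass = 552 g ÷ 0.39975 mol = 1380.8630394… g/mol.
552 has 3 significant figures; 0.39975 has 5.
Division/multiplication keeps the fewest: 3 significant figures.
Rounded: 1.38 × 10^3 g/mol.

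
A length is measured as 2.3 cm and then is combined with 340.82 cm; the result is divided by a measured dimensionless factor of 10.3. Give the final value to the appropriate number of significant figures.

2.3 cm + 340.82 cm = 343.12 cm; the sum is limited to 1 decimal place (4 s.f.).
Carrying full precision, 343.12 ÷ 10.3 = 33.3126213592… cm; 10.3 has 3 s.f., so the result keeps min(4, 3) = 3 s.f.
Rounded to 3 significant figures: 33.3 cm.

33.3 cm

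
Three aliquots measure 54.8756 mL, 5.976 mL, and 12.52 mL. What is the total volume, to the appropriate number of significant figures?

73.37 mL

54.8756 mL + 5.976 mL + 12.52 mL = 73.3716 mL.
Addition/subtraction keeps the fewest decimal places: 54.8756 → 4 decimal places, 5.976 → 3 decimal places, 12.52 → 2 decimal places; limit is 2.
Rounded to 2 decimal places: 73.37 mL.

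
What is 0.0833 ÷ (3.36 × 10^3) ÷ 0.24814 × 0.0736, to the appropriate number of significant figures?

7.35 × 10^-6

0.0833 ÷ (3.36 × 10^3) ÷ 0.24814 × 0.0736 = 0.00000735337578249…
Multiplication/division keeps the fewest significant figures: 0.0833 → 3 s.f., 3.36 × 10^3 → 3 s.f., 0.24814 → 5 s.f., 0.0736 → 3 s.f.; limit is 3.
Rounded to 3 significant figures: 7.35 × 10^-6.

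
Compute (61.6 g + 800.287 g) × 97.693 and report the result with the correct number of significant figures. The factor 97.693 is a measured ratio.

8.420 × 10⁴ g

61.6 g + 800.287 g = 861.887 g; the sum is limited to 1 decimal place (4 s.f.).
Carrying full precision, 861.887 × 97.693 = 84200.326691 g; 97.693 has 5 s.f., so the result keeps min(4, 5) = 4 s.f.
Rounded to 4 significant figures: 8.420 × 10⁴ g.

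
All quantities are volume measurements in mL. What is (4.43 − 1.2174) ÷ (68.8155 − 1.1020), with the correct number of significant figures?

4.74 × 10⁻²

4.43 − 1.2174 = 3.2126, limited to 2 d.p. → 3 s.f.; 68.8155 − 1.1020 = 67.7135, limited to 4 d.p. → 6 s.f.
Carrying full precision, 3.2126 ÷ 67.7135 = 0.0474440104263…; keep min(3, 6) = 3 s.f.
Rounded to 3 significant figures: 4.74 × 10⁻².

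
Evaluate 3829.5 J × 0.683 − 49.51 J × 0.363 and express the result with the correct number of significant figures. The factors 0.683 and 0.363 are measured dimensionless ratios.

2.60 × 10^3 J

3829.5 × 0.683 = 2615.5485 → 2.62 × 10^3 J (3 s.f., last digit at the 10^1 place).
49.51 × 0.363 = 17.97213 → 18.0 J (3 s.f., last digit at the 10^-1 place).
Difference: 2597.57637 J; keep the coarser place, 10^1.
Result: 2.60 × 10^3 J.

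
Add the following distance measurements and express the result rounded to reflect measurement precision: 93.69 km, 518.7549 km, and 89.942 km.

702.39 km

93.69 km + 518.7549 km + 89.942 km = 702.3869 km.
Addition/subtraction keeps the fewest decimal places: 93.69 → 2 decimal places, 518.7549 → 4 decimal places, 89.942 → 3 decimal places; limit is 2.
Rounded to 2 decimal places: 702.39 km.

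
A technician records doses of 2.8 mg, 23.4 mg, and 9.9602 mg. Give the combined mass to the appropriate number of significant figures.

36.2 mg

2.8 mg + 23.4 mg + 9.9602 mg = 36.1602 mg.
Addition/subtraction keeps the fewest decimal places: 2.8 → 1 decimal place, 23.4 → 1 decimal place, 9.9602 → 4 decimal places; limit is 1.
Rounded to 1 decimal place: 36.2 mg.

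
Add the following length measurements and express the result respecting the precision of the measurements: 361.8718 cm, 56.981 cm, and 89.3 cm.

361.8718 cm + 56.981 cm + 89.3 cm = 508.1528 cm.
Addition/subtraction keeps the fewest decimal places: 361.8718 → 4 decimal places, 56.981 → 3 decimal places, 89.3 → 1 decimal place; limit is 1.
Rounded to 1 decimal place: 508.2 cm.

508.2 cm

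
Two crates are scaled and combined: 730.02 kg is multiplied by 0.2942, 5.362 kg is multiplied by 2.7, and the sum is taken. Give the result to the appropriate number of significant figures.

730.02 × 0.2942 = 214.771884 → 214.8 kg (4 s.f., last digit at the 10^-1 place).
5.362 × 2.7 = 14.4774 → 14 kg (2 s.f., last digit at the 10^0 place).
Sum: 229.249284 kg; keep the coarser place, 10^0.
Result: 229 kg.

229 kg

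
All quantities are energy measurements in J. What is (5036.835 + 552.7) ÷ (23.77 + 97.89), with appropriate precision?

45.944

5036.835 + 552.7 = 5589.535, limited to 1 d.p. → 5 s.f.; 23.77 + 97.89 = 121.66, limited to 2 d.p. → 5 s.f.
Carrying full precision, 5589.535 ÷ 121.66 = 45.9439010357…; keep min(5, 5) = 5 s.f.
Rounded to 5 significant figures: 45.944.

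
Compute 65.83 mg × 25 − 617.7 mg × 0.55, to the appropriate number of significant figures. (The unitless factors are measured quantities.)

1.3 × 10³ mg

65.83 × 25 = 1645.75 → 1.6 × 10³ mg (2 s.f., last digit at the 10^2 place).
617.7 × 0.55 = 339.735 → 3.4 × 10² mg (2 s.f., last digit at the 10^1 place).
Difference: 1306.015 mg; keep the coarser place, 10^2.
Result: 1.3 × 10³ mg.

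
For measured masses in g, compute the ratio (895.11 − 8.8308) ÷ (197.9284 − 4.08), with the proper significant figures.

895.11 − 8.8308 = 886.2792, limited to 2 d.p. → 5 s.f.; 197.9284 − 4.08 = 193.8484, limited to 2 d.p. → 5 s.f.
Carrying full precision, 886.2792 ÷ 193.8484 = 4.57202226069…; keep min(5, 5) = 5 s.f.
Rounded to 5 significant figures: 4.5720.

4.5720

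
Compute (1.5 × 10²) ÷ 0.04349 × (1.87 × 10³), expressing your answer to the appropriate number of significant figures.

(1.5 × 10²) ÷ 0.04349 × (1.87 × 10³) = 6449758.56519…
Multiplication/division keeps the fewest significant figures: 1.5 × 10² → 2 s.f., 0.04349 → 4 s.f., 1.87 × 10³ → 3 s.f.; limit is 2.
Rounded to 2 significant figures: 6.4 × 10⁶.

6.4 × 10⁶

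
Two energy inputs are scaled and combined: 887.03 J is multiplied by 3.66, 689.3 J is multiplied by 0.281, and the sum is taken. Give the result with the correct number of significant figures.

887.03 × 3.66 = 3246.5298 → 3.25 × 10³ J (3 s.f., last digit at the 10^1 place).
689.3 × 0.281 = 193.6933 → 194 J (3 s.f., last digit at the 10^0 place).
Sum: 3440.2231 J; keep the coarser place, 10^1.
Result: 3.44 × 10³ J.

3.44 × 10³ J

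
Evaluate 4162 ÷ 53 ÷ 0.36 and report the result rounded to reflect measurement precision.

2.2 × 10²

4162 ÷ 53 ÷ 0.36 = 218.134171908…
Multiplication/division keeps the fewest significant figures: 4162 → 4 s.f., 53 → 2 s.f., 0.36 → 2 s.f.; limit is 2.
Rounded to 2 significant figures: 2.2 × 10².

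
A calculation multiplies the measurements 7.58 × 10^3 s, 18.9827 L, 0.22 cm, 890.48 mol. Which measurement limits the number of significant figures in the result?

0.22 cm

7.58 × 10^3 s → 3 s.f.; 18.9827 L → 6 s.f.; 0.22 cm → 2 s.f.; 890.48 mol → 5 s.f.
The fewest is 2 significant figures, from 0.22 cm.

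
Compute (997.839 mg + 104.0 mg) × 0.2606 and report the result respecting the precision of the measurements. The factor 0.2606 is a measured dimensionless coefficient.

997.839 mg + 104.0 mg = 1101.839 mg; the sum is limited to 1 decimal place (5 s.f.).
Carrying full precision, 1101.839 × 0.2606 = 287.1392434 mg; 0.2606 has 4 s.f., so the result keeps min(5, 4) = 4 s.f.
Rounded to 4 significant figures: 287.1 mg.

287.1 mg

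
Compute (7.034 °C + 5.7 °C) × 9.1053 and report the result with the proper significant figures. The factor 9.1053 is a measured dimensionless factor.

7.034 °C + 5.7 °C = 12.734 °C; the sum is limited to 1 decimal place (3 s.f.).
Carrying full precision, 12.734 × 9.1053 = 115.9468902 °C; 9.1053 has 5 s.f., so the result keeps min(3, 5) = 3 s.f.
Rounded to 3 significant figures: 116 °C.

116 °C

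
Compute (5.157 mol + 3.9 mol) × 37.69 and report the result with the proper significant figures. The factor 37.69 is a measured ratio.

5.157 mol + 3.9 mol = 9.057 mol; the sum is limited to 1 decimal place (2 s.f.).
Carrying full precision, 9.057 × 37.69 = 341.35833 mol; 37.69 has 4 s.f., so the result keeps min(2, 4) = 2 s.f.
Rounded to 2 significant figures: 3.4 × 10^2 mol.

3.4 × 10^2 mol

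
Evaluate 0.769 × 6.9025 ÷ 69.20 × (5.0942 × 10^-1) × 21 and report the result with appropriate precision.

0.82

0.769 × 6.9025 ÷ 69.20 × (5.0942 × 10^-1) × 21 = 0.820581925736…
Multiplication/division keeps the fewest significant figures: 0.769 → 3 s.f., 6.9025 → 5 s.f., 69.20 → 4 s.f., 5.0942 × 10^-1 → 5 s.f., 21 → 2 s.f.; limit is 2.
Rounded to 2 significant figures: 0.82.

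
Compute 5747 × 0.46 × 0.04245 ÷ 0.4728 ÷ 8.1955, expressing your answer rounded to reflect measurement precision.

5747 × 0.46 × 0.04245 ÷ 0.4728 ÷ 8.1955 = 28.9616833492…
Multiplication/division keeps the fewest significant figures: 5747 → 4 s.f., 0.46 → 2 s.f., 0.04245 → 4 s.f., 0.4728 → 4 s.f., 8.1955 → 5 s.f.; limit is 2.
Rounded to 2 significant figures: 29.

29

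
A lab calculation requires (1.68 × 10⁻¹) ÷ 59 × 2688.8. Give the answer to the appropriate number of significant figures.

7.7

(1.68 × 10⁻¹) ÷ 59 × 2688.8 = 7.6562440678…
Multiplication/division keeps the fewest significant figures: 1.68 × 10⁻¹ → 3 s.f., 59 → 2 s.f., 2688.8 → 5 s.f.; limit is 2.
Rounded to 2 significant figures: 7.7.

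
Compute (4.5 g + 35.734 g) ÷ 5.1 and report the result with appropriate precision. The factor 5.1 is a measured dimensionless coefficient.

7.9 g

4.5 g + 35.734 g = 40.234 g; the sum is limited to 1 decimal place (3 s.f.).
Carrying full precision, 40.234 ÷ 5.1 = 7.88901960784… g; 5.1 has 2 s.f., so the result keeps min(3, 2) = 2 s.f.
Rounded to 2 significant figures: 7.9 g.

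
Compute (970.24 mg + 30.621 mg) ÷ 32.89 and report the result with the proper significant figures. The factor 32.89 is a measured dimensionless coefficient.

30.43 mg

970.24 mg + 30.621 mg = 1000.861 mg; the sum is limited to 2 decimal places (6 s.f.).
Carrying full precision, 1000.861 ÷ 32.89 = 30.4305564001… mg; 32.89 has 4 s.f., so the result keeps min(6, 4) = 4 s.f.
Rounded to 4 significant figures: 30.43 mg.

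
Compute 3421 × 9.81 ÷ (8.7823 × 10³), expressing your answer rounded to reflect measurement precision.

3421 × 9.81 ÷ (8.7823 × 10³) = 3.82132357127…
Multiplication/division keeps the fewest significant figures: 3421 → 4 s.f., 9.81 → 3 s.f., 8.7823 × 10³ → 5 s.f.; limit is 3.
Rounded to 3 significant figures: 3.82.

3.82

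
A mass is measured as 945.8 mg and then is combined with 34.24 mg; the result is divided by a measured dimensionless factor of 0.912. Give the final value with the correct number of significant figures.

945.8 mg + 34.24 mg = 980.04 mg; the sum is limited to 1 decimal place (4 s.f.).
Carrying full precision, 980.04 ÷ 0.912 = 1074.60526316… mg; 0.912 has 3 s.f., so the result keeps min(4, 3) = 3 s.f.
Rounded to 3 significant figures: 1.07 × 10^3 mg.

1.07 × 10^3 mg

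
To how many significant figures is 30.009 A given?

5

30.009: zeros between nonzero digits are significant.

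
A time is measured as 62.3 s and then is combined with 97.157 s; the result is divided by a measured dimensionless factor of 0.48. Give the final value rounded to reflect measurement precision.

3.3 × 10² s

62.3 s + 97.157 s = 159.457 s; the sum is limited to 1 decimal place (4 s.f.).
Carrying full precision, 159.457 ÷ 0.48 = 332.202083333… s; 0.48 has 2 s.f., so the result keeps min(4, 2) = 2 s.f.
Rounded to 2 significant figures: 3.3 × 10² s.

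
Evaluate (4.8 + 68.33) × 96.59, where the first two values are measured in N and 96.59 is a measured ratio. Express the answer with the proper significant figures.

7.06 × 10³ N

4.8 N + 68.33 N = 73.13 N; the sum is limited to 1 decimal place (3 s.f.).
Carrying full precision, 73.13 × 96.59 = 7063.6267 N; 96.59 has 4 s.f., so the result keeps min(3, 4) = 3 s.f.
Rounded to 3 significant figures: 7.06 × 10³ N.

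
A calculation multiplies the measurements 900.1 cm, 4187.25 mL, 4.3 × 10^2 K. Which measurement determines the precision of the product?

900.1 cm → 4 s.f.; 4187.25 mL → 6 s.f.; 4.3 × 10^2 K → 2 s.f.
The fewest is 2 significant figures, from 4.3 × 10^2 K.

4.3 × 10^2 K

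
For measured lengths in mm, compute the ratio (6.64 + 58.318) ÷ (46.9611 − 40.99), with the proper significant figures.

10.9

6.64 + 58.318 = 64.958, limited to 2 d.p. → 4 s.f.; 46.9611 − 40.99 = 5.9711, limited to 2 d.p. → 3 s.f.
Carrying full precision, 64.958 ÷ 5.9711 = 10.8787325618…; keep min(4, 3) = 3 s.f.
Rounded to 3 significant figures: 10.9.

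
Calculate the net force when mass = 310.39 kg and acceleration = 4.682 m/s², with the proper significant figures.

1.453 × 10³ N

net force = 310.39 kg × 4.682 m/s² = 1453.24598 N.
310.39 has 5 significant figures; 4.682 has 4.
Division/multiplication keeps the fewest: 4 significant figures.
Rounded: 1.453 × 10³ N.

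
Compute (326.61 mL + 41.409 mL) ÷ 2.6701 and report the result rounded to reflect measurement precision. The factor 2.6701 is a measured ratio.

326.61 mL + 41.409 mL = 368.019 mL; the sum is limited to 2 decimal places (5 s.f.).
Carrying full precision, 368.019 ÷ 2.6701 = 137.829669301… mL; 2.6701 has 5 s.f., so the result keeps min(5, 5) = 5 s.f.
Rounded to 5 significant figures: 137.83 mL.

137.83 mL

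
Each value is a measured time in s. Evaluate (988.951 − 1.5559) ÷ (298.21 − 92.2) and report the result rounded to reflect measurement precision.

988.951 − 1.5559 = 987.3951, limited to 3 d.p. → 6 s.f.; 298.21 − 92.2 = 206.01, limited to 1 d.p. → 4 s.f.
Carrying full precision, 987.3951 ÷ 206.01 = 4.79294742974…; keep min(6, 4) = 4 s.f.
Rounded to 4 significant figures: 4.793.

4.793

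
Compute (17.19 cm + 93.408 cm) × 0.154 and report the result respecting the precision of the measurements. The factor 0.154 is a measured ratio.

17.19 cm + 93.408 cm = 110.598 cm; the sum is limited to 2 decimal places (5 s.f.).
Carrying full precision, 110.598 × 0.154 = 17.032092 cm; 0.154 has 3 s.f., so the result keeps min(5, 3) = 3 s.f.
Rounded to 3 significant figures: 17.0 cm.

17.0 cm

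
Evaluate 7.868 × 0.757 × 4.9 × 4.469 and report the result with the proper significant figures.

1.3 × 10^2

7.868 × 0.757 × 4.9 × 4.469 = 130.426747856…
Multiplication/division keeps the fewest significant figures: 7.868 → 4 s.f., 0.757 → 3 s.f., 4.9 → 2 s.f., 4.469 → 4 s.f.; limit is 2.
Rounded to 2 significant figures: 1.3 × 10^2.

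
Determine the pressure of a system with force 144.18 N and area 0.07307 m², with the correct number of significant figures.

pressure = 144.18 N ÷ 0.07307 m² = 1973.17640619… Pa.
144.18 has 5 significant figures; 0.07307 has 4.
Division/multiplication keeps the fewest: 4 significant figures.
Rounded: 1973 Pa.

1973 Pa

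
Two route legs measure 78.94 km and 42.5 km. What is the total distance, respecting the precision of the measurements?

78.94 km + 42.5 km = 121.44 km.
Addition/subtraction keeps the fewest decimal places: 78.94 → 2 decimal places, 42.5 → 1 decimal place; limit is 1.
Rounded to 1 decimal place: 121.4 km.

121.4 km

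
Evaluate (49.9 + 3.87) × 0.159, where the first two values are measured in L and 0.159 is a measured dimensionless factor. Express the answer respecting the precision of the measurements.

49.9 L + 3.87 L = 53.77 L; the sum is limited to 1 decimal place (3 s.f.).
Carrying full precision, 53.77 × 0.159 = 8.54943 L; 0.159 has 3 s.f., so the result keeps min(3, 3) = 3 s.f.
Rounded to 3 significant figures: 8.55 L.

8.55 L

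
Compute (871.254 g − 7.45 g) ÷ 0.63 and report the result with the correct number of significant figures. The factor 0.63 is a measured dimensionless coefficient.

871.254 g − 7.45 g = 863.804 g; the difference is limited to 2 decimal places (5 s.f.).
Carrying full precision, 863.804 ÷ 0.63 = 1371.11746032… g; 0.63 has 2 s.f., so the result keeps min(5, 2) = 2 s.f.
Rounded to 2 significant figures: 1.4 × 10^3 g.

1.4 × 10^3 g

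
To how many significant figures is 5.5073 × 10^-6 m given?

5

5.5073 × 10^-6: in scientific notation every digit of the coefficient is significant.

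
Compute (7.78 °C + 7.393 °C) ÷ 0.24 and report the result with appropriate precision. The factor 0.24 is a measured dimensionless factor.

7.78 °C + 7.393 °C = 15.173 °C; the sum is limited to 2 decimal places (4 s.f.).
Carrying full precision, 15.173 ÷ 0.24 = 63.2208333333… °C; 0.24 has 2 s.f., so the result keeps min(4, 2) = 2 s.f.
Rounded to 2 significant figures: 63 °C.

63 °C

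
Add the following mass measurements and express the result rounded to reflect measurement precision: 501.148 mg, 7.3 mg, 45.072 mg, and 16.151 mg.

501.148 mg + 7.3 mg + 45.072 mg + 16.151 mg = 569.671 mg.
Addition/subtraction keeps the fewest decimal places: 501.148 → 3 decimal places, 7.3 → 1 decimal place, 45.072 → 3 decimal places, 16.151 → 3 decimal places; limit is 1.
Rounded to 1 decimal place: 569.7 mg.

569.7 mg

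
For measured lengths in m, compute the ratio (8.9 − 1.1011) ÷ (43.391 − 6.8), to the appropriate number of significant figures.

2.1 × 10⁻¹

8.9 − 1.1011 = 7.7989, limited to 1 d.p. → 2 s.f.; 43.391 − 6.8 = 36.591, limited to 1 d.p. → 3 s.f.
Carrying full precision, 7.7989 ÷ 36.591 = 0.213137110218…; keep min(2, 3) = 2 s.f.
Rounded to 2 significant figures: 2.1 × 10⁻¹.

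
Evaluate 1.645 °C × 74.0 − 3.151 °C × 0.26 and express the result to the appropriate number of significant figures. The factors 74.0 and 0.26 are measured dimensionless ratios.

1.645 × 74.0 = 121.73 → 1.22 × 10² °C (3 s.f., last digit at the 10^0 place).
3.151 × 0.26 = 0.81926 → 0.82 °C (2 s.f., last digit at the 10^-2 place).
Difference: 120.91074 °C; keep the coarser place, 10^0.
Result: 121 °C.

121 °C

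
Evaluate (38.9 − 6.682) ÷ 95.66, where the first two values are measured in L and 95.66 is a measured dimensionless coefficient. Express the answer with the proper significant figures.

38.9 L − 6.682 L = 32.218 L; the difference is limited to 1 decimal place (3 s.f.).
Carrying full precision, 32.218 ÷ 95.66 = 0.336796989337… L; 95.66 has 4 s.f., so the result keeps min(3, 4) = 3 s.f.
Rounded to 3 significant figures: 0.337 L.

0.337 L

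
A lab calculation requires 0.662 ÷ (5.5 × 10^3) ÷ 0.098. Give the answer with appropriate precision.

0.662 ÷ (5.5 × 10^3) ÷ 0.098 = 0.00122820037106…
Multiplication/division keeps the fewest significant figures: 0.662 → 3 s.f., 5.5 × 10^3 → 2 s.f., 0.098 → 2 s.f.; limit is 2.
Rounded to 2 significant figures: 0.0012.

0.0012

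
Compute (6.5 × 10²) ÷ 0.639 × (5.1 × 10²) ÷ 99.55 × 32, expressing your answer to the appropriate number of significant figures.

(6.5 × 10²) ÷ 0.639 × (5.1 × 10²) ÷ 99.55 × 32 = 166759.808811…
Multiplication/division keeps the fewest significant figures: 6.5 × 10² → 2 s.f., 0.639 → 3 s.f., 5.1 × 10² → 2 s.f., 99.55 → 4 s.f., 32 → 2 s.f.; limit is 2.
Rounded to 2 significant figures: 1.7 × 10⁵.

1.7 × 10⁵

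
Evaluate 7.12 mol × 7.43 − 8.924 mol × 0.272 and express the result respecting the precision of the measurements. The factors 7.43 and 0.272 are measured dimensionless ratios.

50.5 mol

7.12 × 7.43 = 52.9016 → 52.9 mol (3 s.f., last digit at the 10^-1 place).
8.924 × 0.272 = 2.427328 → 2.43 mol (3 s.f., last digit at the 10^-2 place).
Difference: 50.474272 mol; keep the coarser place, 10^-1.
Result: 50.5 mol.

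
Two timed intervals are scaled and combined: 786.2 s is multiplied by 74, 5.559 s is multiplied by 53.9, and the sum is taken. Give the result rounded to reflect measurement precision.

786.2 × 74 = 58178.8 → 5.8 × 10^4 s (2 s.f., last digit at the 10^3 place).
5.559 × 53.9 = 299.6301 → 300. s (3 s.f., last digit at the 10^0 place).
Sum: 58478.4301 s; keep the coarser place, 10^3.
Result: 5.8 × 10^4 s.

5.8 × 10^4 s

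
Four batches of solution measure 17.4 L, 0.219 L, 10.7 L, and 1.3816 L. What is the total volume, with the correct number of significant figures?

17.4 L + 0.219 L + 10.7 L + 1.3816 L = 29.7006 L.
Addition/subtraction keeps the fewest decimal places: 17.4 → 1 decimal place, 0.219 → 3 decimal places, 10.7 → 1 decimal place, 1.3816 → 4 decimal places; limit is 1.
Rounded to 1 decimal place: 29.7 L.

29.7 L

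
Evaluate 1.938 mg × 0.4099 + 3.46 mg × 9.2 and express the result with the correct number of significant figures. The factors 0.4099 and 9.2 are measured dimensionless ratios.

33 mg

1.938 × 0.4099 = 0.7943862 → 0.7944 mg (4 s.f., last digit at the 10^-4 place).
3.46 × 9.2 = 31.832 → 32 mg (2 s.f., last digit at the 10^0 place).
Sum: 32.6263862 mg; keep the coarser place, 10^0.
Result: 33 mg.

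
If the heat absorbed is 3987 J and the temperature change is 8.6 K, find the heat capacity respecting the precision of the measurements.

4.6 × 10² J/K

heat capacity = 3987 J ÷ 8.6 K = 463.604651163… J/K.
3987 has 4 significant figures; 8.6 has 2.
Division/multiplication keeps the fewest: 2 significant figures.
Rounded: 4.6 × 10² J/K.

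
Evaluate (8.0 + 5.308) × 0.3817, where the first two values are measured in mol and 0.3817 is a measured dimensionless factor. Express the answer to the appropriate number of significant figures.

8.0 mol + 5.308 mol = 13.308 mol; the sum is limited to 1 decimal place (3 s.f.).
Carrying full precision, 13.308 × 0.3817 = 5.0796636 mol; 0.3817 has 4 s.f., so the result keeps min(3, 4) = 3 s.f.
Rounded to 3 significant figures: 5.08 mol.

5.08 mol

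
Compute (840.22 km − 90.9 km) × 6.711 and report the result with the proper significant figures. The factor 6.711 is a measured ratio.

5029 km

840.22 km − 90.9 km = 749.32 km; the difference is limited to 1 decimal place (4 s.f.).
Carrying full precision, 749.32 × 6.711 = 5028.68652 km; 6.711 has 4 s.f., so the result keeps min(4, 4) = 4 s.f.
Rounded to 4 significant figures: 5029 km.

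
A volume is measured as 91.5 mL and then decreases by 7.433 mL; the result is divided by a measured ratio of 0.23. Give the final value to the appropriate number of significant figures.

91.5 mL − 7.433 mL = 84.067 mL; the difference is limited to 1 decimal place (3 s.f.).
Carrying full precision, 84.067 ÷ 0.23 = 365.508695652… mL; 0.23 has 2 s.f., so the result keeps min(3, 2) = 2 s.f.
Rounded to 2 significant figures: 3.7 × 10² mL.

3.7 × 10² mL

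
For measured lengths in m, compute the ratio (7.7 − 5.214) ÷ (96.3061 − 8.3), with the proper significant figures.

7.7 − 5.214 = 2.486, limited to 1 d.p. → 2 s.f.; 96.3061 − 8.3 = 88.0061, limited to 1 d.p. → 3 s.f.
Carrying full precision, 2.486 ÷ 88.0061 = 0.0282480418971…; keep min(2, 3) = 2 s.f.
Rounded to 2 significant figures: 0.028.

0.028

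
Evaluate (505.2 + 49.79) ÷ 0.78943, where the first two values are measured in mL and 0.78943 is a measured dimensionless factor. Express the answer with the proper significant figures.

703.0 mL

505.2 mL + 49.79 mL = 554.99 mL; the sum is limited to 1 decimal place (4 s.f.).
Carrying full precision, 554.99 ÷ 0.78943 = 703.026234118… mL; 0.78943 has 5 s.f., so the result keeps min(4, 5) = 4 s.f.
Rounded to 4 significant figures: 703.0 mL.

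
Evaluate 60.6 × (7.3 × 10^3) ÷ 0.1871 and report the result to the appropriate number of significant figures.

2.4 × 10^6

60.6 × (7.3 × 10^3) ÷ 0.1871 = 2364404.062…
Multiplication/division keeps the fewest significant figures: 60.6 → 3 s.f., 7.3 × 10^3 → 2 s.f., 0.1871 → 4 s.f.; limit is 2.
Rounded to 2 significant figures: 2.4 × 10^6.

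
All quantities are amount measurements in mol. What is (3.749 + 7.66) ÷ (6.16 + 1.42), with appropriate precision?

1.51

3.749 + 7.66 = 11.409, limited to 2 d.p. → 4 s.f.; 6.16 + 1.42 = 7.58, limited to 2 d.p. → 3 s.f.
Carrying full precision, 11.409 ÷ 7.58 = 1.50514511873…; keep min(4, 3) = 3 s.f.
Rounded to 3 significant figures: 1.51.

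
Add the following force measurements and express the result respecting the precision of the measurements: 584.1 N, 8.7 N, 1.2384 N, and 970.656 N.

1564.7 N

584.1 N + 8.7 N + 1.2384 N + 970.656 N = 1564.6944 N.
Addition/subtraction keeps the fewest decimal places: 584.1 → 1 decimal place, 8.7 → 1 decimal place, 1.2384 → 4 decimal places, 970.656 → 3 decimal places; limit is 1.
Rounded to 1 decimal place: 1564.7 N.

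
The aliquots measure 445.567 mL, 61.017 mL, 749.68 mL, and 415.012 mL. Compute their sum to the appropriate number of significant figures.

445.567 mL + 61.017 mL + 749.68 mL + 415.012 mL = 1671.276 mL.
Addition/subtraction keeps the fewest decimal places: 445.567 → 3 decimal places, 61.017 → 3 decimal places, 749.68 → 2 decimal places, 415.012 → 3 decimal places; limit is 2.
Rounded to 2 decimal places: 1671.28 mL.

1671.28 mL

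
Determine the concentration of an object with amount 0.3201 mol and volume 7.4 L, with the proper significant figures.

concentration = 0.3201 mol ÷ 7.4 L = 0.0432567567568… mol/L.
0.3201 has 4 significant figures; 7.4 has 2.
Division/multiplication keeps the fewest: 2 significant figures.
Rounded: 0.043 mol/L.

0.043 mol/L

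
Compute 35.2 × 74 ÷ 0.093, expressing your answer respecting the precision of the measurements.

2.8 × 10⁴

35.2 × 74 ÷ 0.093 = 28008.6021505…
Multiplication/division keeps the fewest significant figures: 35.2 → 3 s.f., 74 → 2 s.f., 0.093 → 2 s.f.; limit is 2.
Rounded to 2 significant figures: 2.8 × 10⁴.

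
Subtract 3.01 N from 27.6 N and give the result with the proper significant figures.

24.6 N

27.6 N − 3.01 N = 24.59 N.
Addition/subtraction keeps the fewest decimal places: 27.6 → 1 decimal place, 3.01 → 2 decimal places; limit is 1.
Rounded to 1 decimal place: 24.6 N.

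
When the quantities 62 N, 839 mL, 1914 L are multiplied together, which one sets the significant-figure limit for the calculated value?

62 N → 2 s.f.; 839 mL → 3 s.f.; 1914 L → 4 s.f.
The fewest is 2 significant figures, from 62 N.

62 N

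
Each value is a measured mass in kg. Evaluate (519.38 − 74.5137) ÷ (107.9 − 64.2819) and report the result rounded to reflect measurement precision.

10.2

519.38 − 74.5137 = 444.8663, limited to 2 d.p. → 5 s.f.; 107.9 − 64.2819 = 43.6181, limited to 1 d.p. → 3 s.f.
Carrying full precision, 444.8663 ÷ 43.6181 = 10.1991214656…; keep min(5, 3) = 3 s.f.
Rounded to 3 significant figures: 10.2.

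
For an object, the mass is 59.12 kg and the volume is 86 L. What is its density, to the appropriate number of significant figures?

density = 59.12 kg ÷ 86 L = 0.687441860465… kg/L.
59.12 has 4 significant figures; 86 has 2.
Division/multiplication keeps the fewest: 2 significant figures.
Rounded: 0.69 kg/L.

0.69 kg/L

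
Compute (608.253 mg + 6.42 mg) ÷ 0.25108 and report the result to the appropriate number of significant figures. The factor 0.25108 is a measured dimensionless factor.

608.253 mg + 6.42 mg = 614.673 mg; the sum is limited to 2 decimal places (5 s.f.).
Carrying full precision, 614.673 ÷ 0.25108 = 2448.11613828… mg; 0.25108 has 5 s.f., so the result keeps min(5, 5) = 5 s.f.
Rounded to 5 significant figures: 2448.1 mg.

2448.1 mg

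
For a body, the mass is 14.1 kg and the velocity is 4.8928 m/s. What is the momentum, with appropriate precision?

69.0 kg·m/s

momentum = 14.1 kg × 4.8928 m/s = 68.98848 kg·m/s.
14.1 has 3 significant figures; 4.8928 has 5.
Division/multiplication keeps the fewest: 3 significant figures.
Rounded: 69.0 kg·m/s.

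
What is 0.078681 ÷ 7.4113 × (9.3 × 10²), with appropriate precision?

9.9

0.078681 ÷ 7.4113 × (9.3 × 10²) = 9.87321117753…
Multiplication/division keeps the fewest significant figures: 0.078681 → 5 s.f., 7.4113 → 5 s.f., 9.3 × 10² → 2 s.f.; limit is 2.
Rounded to 2 significant figures: 9.9.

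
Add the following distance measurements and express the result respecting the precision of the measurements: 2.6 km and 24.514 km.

2.6 km + 24.514 km = 27.114 km.
Addition/subtraction keeps the fewest decimal places: 2.6 → 1 decimal place, 24.514 → 3 decimal places; limit is 1.
Rounded to 1 decimal place: 27.1 km.

27.1 km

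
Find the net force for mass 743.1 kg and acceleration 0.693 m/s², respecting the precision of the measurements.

net force = 743.1 kg × 0.693 m/s² = 514.9683 N.
743.1 has 4 significant figures; 0.693 has 3.
Division/multiplication keeps the fewest: 3 significant figures.
Rounded: 515 N.

515 N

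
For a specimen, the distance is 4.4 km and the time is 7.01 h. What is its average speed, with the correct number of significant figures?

0.63 km/h

average speed = 4.4 km ÷ 7.01 h = 0.627674750357… km/h.
4.4 has 2 significant figures; 7.01 has 3.
Division/multiplication keeps the fewest: 2 significant figures.
Rounded: 0.63 km/h.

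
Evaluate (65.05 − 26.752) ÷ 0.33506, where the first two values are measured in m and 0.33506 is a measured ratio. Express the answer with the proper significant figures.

65.05 m − 26.752 m = 38.298 m; the difference is limited to 2 decimal places (4 s.f.).
Carrying full precision, 38.298 ÷ 0.33506 = 114.301916075… m; 0.33506 has 5 s.f., so the result keeps min(4, 5) = 4 s.f.
Rounded to 4 significant figures: 114.3 m.

114.3 m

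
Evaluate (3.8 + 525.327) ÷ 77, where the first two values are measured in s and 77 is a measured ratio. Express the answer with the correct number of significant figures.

6.9 s

3.8 s + 525.327 s = 529.127 s; the sum is limited to 1 decimal place (4 s.f.).
Carrying full precision, 529.127 ÷ 77 = 6.87177922078… s; 77 has 2 s.f., so the result keeps min(4, 2) = 2 s.f.
Rounded to 2 significant figures: 6.9 s.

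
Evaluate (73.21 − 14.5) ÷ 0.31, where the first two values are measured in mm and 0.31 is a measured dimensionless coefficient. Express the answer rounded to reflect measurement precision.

1.9 × 10^2 mm

73.21 mm − 14.5 mm = 58.71 mm; the difference is limited to 1 decimal place (3 s.f.).
Carrying full precision, 58.71 ÷ 0.31 = 189.387096774… mm; 0.31 has 2 s.f., so the result keeps min(3, 2) = 2 s.f.
Rounded to 2 significant figures: 1.9 × 10^2 mm.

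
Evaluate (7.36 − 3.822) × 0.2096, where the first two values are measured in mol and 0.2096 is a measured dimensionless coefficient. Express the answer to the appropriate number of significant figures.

7.36 mol − 3.822 mol = 3.538 mol; the difference is limited to 2 decimal places (3 s.f.).
Carrying full precision, 3.538 × 0.2096 = 0.7415648 mol; 0.2096 has 4 s.f., so the result keeps min(3, 4) = 3 s.f.
Rounded to 3 significant figures: 0.742 mol.

0.742 mol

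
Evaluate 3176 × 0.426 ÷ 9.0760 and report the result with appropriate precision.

149

3176 × 0.426 ÷ 9.0760 = 149.071837814…
Multiplication/division keeps the fewest significant figures: 3176 → 4 s.f., 0.426 → 3 s.f., 9.0760 → 5 s.f.; limit is 3.
Rounded to 3 significant figures: 149.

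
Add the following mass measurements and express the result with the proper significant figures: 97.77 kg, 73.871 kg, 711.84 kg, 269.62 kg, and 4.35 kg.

97.77 kg + 73.871 kg + 711.84 kg + 269.62 kg + 4.35 kg = 1157.451 kg.
Addition/subtraction keeps the fewest decimal places: 97.77 → 2 decimal places, 73.871 → 3 decimal places, 711.84 → 2 decimal places, 269.62 → 2 decimal places, 4.35 → 2 decimal places; limit is 2.
Rounded to 2 decimal places: 1.15745 × 10³ kg.

1.15745 × 10³ kg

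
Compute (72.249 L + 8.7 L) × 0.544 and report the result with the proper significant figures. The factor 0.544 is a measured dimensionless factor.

44.0 L

72.249 L + 8.7 L = 80.949 L; the sum is limited to 1 decimal place (3 s.f.).
Carrying full precision, 80.949 × 0.544 = 44.036256 L; 0.544 has 3 s.f., so the result keeps min(3, 3) = 3 s.f.
Rounded to 3 significant figures: 44.0 L.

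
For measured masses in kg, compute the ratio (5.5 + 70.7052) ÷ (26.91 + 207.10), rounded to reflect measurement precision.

5.5 + 70.7052 = 76.2052, limited to 1 d.p. → 3 s.f.; 26.91 + 207.10 = 234.01, limited to 2 d.p. → 5 s.f.
Carrying full precision, 76.2052 ÷ 234.01 = 0.325649331225…; keep min(3, 5) = 3 s.f.
Rounded to 3 significant figures: 0.326.

0.326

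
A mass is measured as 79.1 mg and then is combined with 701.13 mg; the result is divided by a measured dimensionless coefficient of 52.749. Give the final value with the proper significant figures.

14.79 mg

79.1 mg + 701.13 mg = 780.23 mg; the sum is limited to 1 decimal place (4 s.f.).
Carrying full precision, 780.23 ÷ 52.749 = 14.7913704525… mg; 52.749 has 5 s.f., so the result keeps min(4, 5) = 4 s.f.
Rounded to 4 significant figures: 14.79 mg.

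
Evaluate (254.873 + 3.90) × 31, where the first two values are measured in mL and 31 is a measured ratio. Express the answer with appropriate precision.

8.0 × 10^3 mL

254.873 mL + 3.90 mL = 258.773 mL; the sum is limited to 2 decimal places (5 s.f.).
Carrying full precision, 258.773 × 31 = 8021.963 mL; 31 has 2 s.f., so the result keeps min(5, 2) = 2 s.f.
Rounded to 2 significant figures: 8.0 × 10^3 mL.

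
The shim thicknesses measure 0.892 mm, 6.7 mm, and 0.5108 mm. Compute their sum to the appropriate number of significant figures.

8.1 mm

0.892 mm + 6.7 mm + 0.5108 mm = 8.1028 mm.
Addition/subtraction keeps the fewest decimal places: 0.892 → 3 decimal places, 6.7 → 1 decimal place, 0.5108 → 4 decimal places; limit is 1.
Rounded to 1 decimal place: 8.1 mm.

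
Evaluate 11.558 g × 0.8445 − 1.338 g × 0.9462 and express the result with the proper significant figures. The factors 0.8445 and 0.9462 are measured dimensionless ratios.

8.495 g

11.558 × 0.8445 = 9.760731 → 9.761 g (4 s.f., last digit at the 10^-3 place).
1.338 × 0.9462 = 1.2660156 → 1.266 g (4 s.f., last digit at the 10^-3 place).
Difference: 8.4947154 g; keep the coarser place, 10^-3.
Result: 8.495 g.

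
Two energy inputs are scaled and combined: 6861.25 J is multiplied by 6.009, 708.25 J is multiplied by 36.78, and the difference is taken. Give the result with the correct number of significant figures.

6861.25 × 6.009 = 41229.25125 → 4.123 × 10^4 J (4 s.f., last digit at the 10^1 place).
708.25 × 36.78 = 26049.435 → 2.605 × 10^4 J (4 s.f., last digit at the 10^1 place).
Difference: 15179.81625 J; keep the coarser place, 10^1.
Result: 1.518 × 10^4 J.

1.518 × 10^4 J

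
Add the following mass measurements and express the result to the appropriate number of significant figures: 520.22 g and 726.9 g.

1247.1 g

520.22 g + 726.9 g = 1247.12 g.
Addition/subtraction keeps the fewest decimal places: 520.22 → 2 decimal places, 726.9 → 1 decimal place; limit is 1.
Rounded to 1 decimal place: 1247.1 g.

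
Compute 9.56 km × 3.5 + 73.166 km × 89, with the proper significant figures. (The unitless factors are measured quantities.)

9.56 × 3.5 = 33.46 → 33 km (2 s.f., last digit at the 10^0 place).
73.166 × 89 = 6511.774 → 6.5 × 10³ km (2 s.f., last digit at the 10^2 place).
Sum: 6545.234 km; keep the coarser place, 10^2.
Result: 6.5 × 10³ km.

6.5 × 10³ km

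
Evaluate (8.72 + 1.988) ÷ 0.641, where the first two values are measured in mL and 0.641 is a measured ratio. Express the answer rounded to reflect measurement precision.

16.7 mL

8.72 mL + 1.988 mL = 10.708 mL; the sum is limited to 2 decimal places (4 s.f.).
Carrying full precision, 10.708 ÷ 0.641 = 16.7051482059… mL; 0.641 has 3 s.f., so the result keeps min(4, 3) = 3 s.f.
Rounded to 3 significant figures: 16.7 mL.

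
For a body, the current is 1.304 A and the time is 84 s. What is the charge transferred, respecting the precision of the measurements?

1.1 × 10^2 C

charge transferred = 1.304 A × 84 s = 109.536 C.
1.304 has 4 significant figures; 84 has 2.
Division/multiplication keeps the fewest: 2 significant figures.
Rounded: 1.1 × 10^2 C.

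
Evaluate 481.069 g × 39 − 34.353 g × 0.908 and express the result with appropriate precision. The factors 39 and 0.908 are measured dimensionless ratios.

481.069 × 39 = 18761.691 → 1.9 × 10^4 g (2 s.f., last digit at the 10^3 place).
34.353 × 0.908 = 31.192524 → 31.2 g (3 s.f., last digit at the 10^-1 place).
Difference: 18730.498476 g; keep the coarser place, 10^3.
Result: 1.9 × 10^4 g.

1.9 × 10^4 g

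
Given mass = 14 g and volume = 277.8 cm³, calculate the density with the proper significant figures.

density = 14 g ÷ 277.8 cm³ = 0.0503959683225… g/cm³.
14 has 2 significant figures; 277.8 has 4.
Division/multiplication keeps the fewest: 2 significant figures.
Rounded: 0.050 g/cm³.

0.050 g/cm³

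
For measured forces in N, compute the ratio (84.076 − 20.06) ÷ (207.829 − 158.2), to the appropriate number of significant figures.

1.29

84.076 − 20.06 = 64.016, limited to 2 d.p. → 4 s.f.; 207.829 − 158.2 = 49.629, limited to 1 d.p. → 3 s.f.
Carrying full precision, 64.016 ÷ 49.629 = 1.28989099115…; keep min(4, 3) = 3 s.f.
Rounded to 3 significant figures: 1.29.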